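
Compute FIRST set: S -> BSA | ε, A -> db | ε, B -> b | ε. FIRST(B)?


Per alternative of B: FIRST(b) = {b}; FIRST(ε) = {ε}
FIRST(B) = {b, ε}


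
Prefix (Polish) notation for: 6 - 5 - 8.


left-to-right (same/higher precedence on left): tree is (- (- 6 5) 8)
Prefix: - - 6 5 8


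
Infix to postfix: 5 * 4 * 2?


Left to right (same or higher precedence on left)
Postfix: 5 4 * 2 *


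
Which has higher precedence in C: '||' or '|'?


'|' is bitwise OR (level 3); '||' is logical OR (level 1)
Higher level binds tighter
'|' has higher precedence than '||'


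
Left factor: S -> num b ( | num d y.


Common prefix: 'num'
Factored: S -> num S', S' -> b ( | d y


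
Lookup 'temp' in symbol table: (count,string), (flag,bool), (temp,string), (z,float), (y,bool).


Lookup 'temp' → type string


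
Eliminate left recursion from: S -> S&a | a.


Left-recursive alternatives: S&a; non-recursive: a
Introduce S': S -> aS', S' -> &aS' | ε


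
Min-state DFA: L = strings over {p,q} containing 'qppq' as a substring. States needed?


KMP-style automaton: 4 progress states + 1 absorbing accept = 5
Minimal DFA: 5 states


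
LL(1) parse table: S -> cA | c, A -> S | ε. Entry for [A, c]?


For [A, c]: 'c' ∈ FIRST(S)
Entry: A -> S


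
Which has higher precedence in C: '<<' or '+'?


'+' is additive (level 9); '<<' is shift (level 8)
Higher level binds tighter
'+' has higher precedence than '<<'


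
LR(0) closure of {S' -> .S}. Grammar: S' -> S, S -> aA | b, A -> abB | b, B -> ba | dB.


Start: S' -> .S
For each item with dot before a nonterminal B, add B -> .γ for every B-production
Closure: [S' -> .S, S -> .aA, S -> .b]


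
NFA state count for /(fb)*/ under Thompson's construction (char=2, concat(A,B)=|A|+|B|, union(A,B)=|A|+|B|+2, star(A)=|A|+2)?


Syntax tree has 2 char leaf(s), 0 union(s), 1 star(s)
chars contribute 2×2 = 4; each union adds +2; each star adds +2
Total: 4 + 0 + 2 = 6 states


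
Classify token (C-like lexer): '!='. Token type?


Pattern: operator symbol
Type: OPERATOR


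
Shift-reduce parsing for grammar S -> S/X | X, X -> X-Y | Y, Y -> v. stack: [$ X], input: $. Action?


lookahead ∉ {-} so X won't extend; reduce S -> X
Action: reduce (S -> X)


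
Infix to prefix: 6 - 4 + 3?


left-to-right (same/higher precedence on left): tree is (+ (- 6 4) 3)
Prefix: + - 6 4 3


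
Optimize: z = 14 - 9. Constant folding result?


14 - 9 = 5 at compile time
Optimized: z = 5


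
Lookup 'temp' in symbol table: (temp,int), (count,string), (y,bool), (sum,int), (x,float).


Lookup 'temp' → type int


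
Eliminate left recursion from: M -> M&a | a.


Left-recursive alternatives: M&a; non-recursive: a
Introduce M': M -> aM', M' -> &aM' | ε


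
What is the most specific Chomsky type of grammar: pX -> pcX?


LHS has context (more than one symbol) and |LHS| ≤ |RHS|
Classification: Type 1 (Context-Sensitive)


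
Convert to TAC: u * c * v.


Break into single-operator statements:
t1 = u * c
t2 = t1 * v


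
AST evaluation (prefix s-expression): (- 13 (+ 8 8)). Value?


Evaluate inner: (+ 8 8) = 16
Evaluate root: (- 13 16) = -3
Result: -3


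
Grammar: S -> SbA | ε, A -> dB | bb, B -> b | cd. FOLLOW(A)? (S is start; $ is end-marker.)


$ ∈ FOLLOW(S). For each A -> αBβ: add FIRST(β)\{ε} to FOLLOW(B); if β nullable, add FOLLOW(A).
FOLLOW(A) = {$, b}


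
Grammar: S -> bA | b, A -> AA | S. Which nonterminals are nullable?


A nonterminal is nullable iff some alternative derives ε (directly, or every symbol in it is nullable)
Nullable: {}


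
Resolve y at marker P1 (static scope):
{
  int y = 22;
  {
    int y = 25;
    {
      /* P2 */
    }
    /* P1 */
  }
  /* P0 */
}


y declared in the same block as P1
y = 25


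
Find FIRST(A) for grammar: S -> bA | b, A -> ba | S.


Per alternative of A: FIRST(ba) = {b}; FIRST(S) = {b}
FIRST(A) = {b}


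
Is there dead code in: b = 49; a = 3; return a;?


b is assigned but never read
Dead: 'b = 49'


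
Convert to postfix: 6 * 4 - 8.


Left to right (same or higher precedence on left)
Postfix: 6 4 * 8 -


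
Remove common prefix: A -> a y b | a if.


Common prefix: 'a'
Factored: A -> a A', A' -> y b | if


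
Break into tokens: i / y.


Scan left to right, longest-match per lexeme
Tokens: ID(i), OP(/), ID(y)


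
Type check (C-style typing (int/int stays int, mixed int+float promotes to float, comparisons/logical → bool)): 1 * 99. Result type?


Operand types: int * int
Rule: mixed int/float promotes to float; int/int stays int
Result type: int


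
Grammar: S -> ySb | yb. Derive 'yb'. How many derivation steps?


Derivation: S => yb
Steps: 1


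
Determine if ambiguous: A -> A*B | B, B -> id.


precedence layered via separate nonterminal B: deterministic
Unambiguous


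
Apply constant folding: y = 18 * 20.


18 * 20 = 360 at compile time
Optimized: y = 360


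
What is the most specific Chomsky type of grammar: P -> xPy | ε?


Single nonterminal LHS, but x^n y^n is not regular
Classification: Type 2 (Context-Free)


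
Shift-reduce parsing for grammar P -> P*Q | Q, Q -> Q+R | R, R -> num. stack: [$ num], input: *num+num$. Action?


'num' on top is the handle for R -> num
Action: reduce (R -> num)


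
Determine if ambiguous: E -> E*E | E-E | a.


'a*a-a' has two parse trees (no precedence encoded between * and -)
Ambiguous


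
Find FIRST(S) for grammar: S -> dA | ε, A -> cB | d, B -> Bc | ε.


Per alternative of S: FIRST(dA) = {d}; FIRST(ε) = {ε}
FIRST(S) = {d, ε}


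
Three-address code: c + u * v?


Break into single-operator statements:
t1 = u * v
t2 = c + t1


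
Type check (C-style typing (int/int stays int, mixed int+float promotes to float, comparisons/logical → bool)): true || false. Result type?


Operand types: bool || bool
Rule: logical operators take bool operands and yield bool
Result type: bool


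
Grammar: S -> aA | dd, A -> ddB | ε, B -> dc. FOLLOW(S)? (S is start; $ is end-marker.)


$ ∈ FOLLOW(S). For each A -> αBβ: add FIRST(β)\{ε} to FOLLOW(B); if β nullable, add FOLLOW(A).
FOLLOW(S) = {$}


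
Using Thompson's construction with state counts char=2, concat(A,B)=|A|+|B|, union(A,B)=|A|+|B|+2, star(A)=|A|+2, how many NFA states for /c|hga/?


Syntax tree has 4 char leaf(s), 1 union(s), 0 star(s)
chars contribute 4×2 = 8; each union adds +2; each star adds +2
Total: 8 + 2 + 0 = 10 states


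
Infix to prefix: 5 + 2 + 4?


left-to-right (same/higher precedence on left): tree is (+ (+ 5 2) 4)
Prefix: + + 5 2 4


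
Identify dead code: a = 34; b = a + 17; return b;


a is read by b's definition; b is returned
No dead code


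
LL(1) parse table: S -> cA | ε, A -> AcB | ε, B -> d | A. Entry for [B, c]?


For [B, c]: 'c' ∈ FIRST(A)
Entry: B -> A


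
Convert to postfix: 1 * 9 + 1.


Left to right (same or higher precedence on left)
Postfix: 1 9 * 1 +


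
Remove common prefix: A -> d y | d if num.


Common prefix: 'd'
Factored: A -> d A', A' -> y | if num


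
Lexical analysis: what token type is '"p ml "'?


Pattern: double-quoted sequence
Type: STRING_LITERAL


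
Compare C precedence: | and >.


'>' is relational (level 7); '|' is bitwise OR (level 3)
Higher level binds tighter
'>' has higher precedence than '|'


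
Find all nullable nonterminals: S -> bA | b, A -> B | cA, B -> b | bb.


A nonterminal is nullable iff some alternative derives ε (directly, or every symbol in it is nullable)
Nullable: {}


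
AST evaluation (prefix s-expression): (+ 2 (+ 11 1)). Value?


Evaluate inner: (+ 11 1) = 12
Evaluate root: (+ 2 12) = 14
Result: 14


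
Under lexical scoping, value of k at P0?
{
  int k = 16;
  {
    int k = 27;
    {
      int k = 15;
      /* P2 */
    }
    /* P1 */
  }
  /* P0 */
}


k declared in the same block as P0
k = 16


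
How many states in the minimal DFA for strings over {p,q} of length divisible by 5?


Track length mod 5: states 0..4, accept at 0
Minimal DFA: 5 states


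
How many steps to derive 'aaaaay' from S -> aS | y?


Derivation: S => aS => aaS => aaaS => aaaaS => aaaaaS => aaaaay
Steps: 6


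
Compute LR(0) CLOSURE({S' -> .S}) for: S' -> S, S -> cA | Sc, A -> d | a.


Start: S' -> .S
For each item with dot before a nonterminal B, add B -> .γ for every B-production
Closure: [S' -> .S, S -> .cA, S -> .Sc]


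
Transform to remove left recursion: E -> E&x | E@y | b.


Left-recursive alternatives: E&x, E@y; non-recursive: b
Introduce E': E -> bE', E' -> &xE' | @yE' | ε


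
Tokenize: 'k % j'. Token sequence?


Scan left to right, longest-match per lexeme
Tokens: ID(k), OP(%), ID(j)


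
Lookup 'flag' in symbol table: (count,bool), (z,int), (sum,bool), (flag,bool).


Lookup 'flag' → type bool


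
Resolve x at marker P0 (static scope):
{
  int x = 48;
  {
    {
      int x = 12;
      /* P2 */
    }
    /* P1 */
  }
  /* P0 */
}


x declared in the same block as P0
x = 48


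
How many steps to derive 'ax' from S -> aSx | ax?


Derivation: S => ax
Steps: 1


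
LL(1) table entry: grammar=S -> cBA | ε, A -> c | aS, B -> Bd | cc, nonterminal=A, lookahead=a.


For [A, a]: 'a' ∈ FIRST(aS)
Entry: A -> aS


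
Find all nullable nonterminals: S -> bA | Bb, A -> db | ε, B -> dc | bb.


A nonterminal is nullable iff some alternative derives ε (directly, or every symbol in it is nullable)
Nullable: {A}


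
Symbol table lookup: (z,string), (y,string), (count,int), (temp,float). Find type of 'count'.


Lookup 'count' → type int


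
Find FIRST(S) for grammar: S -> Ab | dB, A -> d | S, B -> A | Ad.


Per alternative of S: FIRST(Ab) = {d}; FIRST(dB) = {d}
FIRST(S) = {d}


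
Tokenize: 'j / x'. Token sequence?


Scan left to right, longest-match per lexeme
Tokens: ID(j), OP(/), ID(x)


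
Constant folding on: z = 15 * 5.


15 * 5 = 75 at compile time
Optimized: z = 75


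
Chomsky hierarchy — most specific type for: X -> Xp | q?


Left-linear: every RHS is a terminal or one nonterminal followed by a terminal
Classification: Type 3 (Regular)


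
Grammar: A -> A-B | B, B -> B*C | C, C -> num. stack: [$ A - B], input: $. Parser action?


handle 'A-B' on top; lookahead ∈ FOLLOW(A) = {-, $}
Action: reduce (A -> A-B)


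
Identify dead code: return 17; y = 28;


statement follows a return and is unreachable
Dead: 'y = 28'


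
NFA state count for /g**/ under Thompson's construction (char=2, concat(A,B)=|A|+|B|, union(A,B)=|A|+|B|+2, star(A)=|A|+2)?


Syntax tree has 1 char leaf(s), 0 union(s), 2 star(s)
chars contribute 1×2 = 2; each union adds +2; each star adds +2
Total: 2 + 0 + 4 = 6 states


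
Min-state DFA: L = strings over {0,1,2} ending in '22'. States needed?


Track the longest suffix of input matching a prefix of '22': 3 classes (prefixes of length 0..2)
Minimal DFA: 3 states


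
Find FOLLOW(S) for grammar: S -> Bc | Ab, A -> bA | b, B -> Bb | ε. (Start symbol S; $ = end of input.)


$ ∈ FOLLOW(S). For each A -> αBβ: add FIRST(β)\{ε} to FOLLOW(B); if β nullable, add FOLLOW(A).
FOLLOW(S) = {$}


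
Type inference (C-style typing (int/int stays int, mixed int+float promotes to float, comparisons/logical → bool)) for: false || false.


Operand types: bool || bool
Rule: logical operators take bool operands and yield bool
Result type: bool


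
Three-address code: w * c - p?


Break into single-operator statements:
t1 = w * c
t2 = t1 - p


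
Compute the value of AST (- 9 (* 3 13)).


Evaluate inner: (* 3 13) = 39
Evaluate root: (- 9 39) = -30
Result: -30


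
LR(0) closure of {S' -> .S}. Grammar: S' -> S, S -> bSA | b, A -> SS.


Start: S' -> .S
For each item with dot before a nonterminal B, add B -> .γ for every B-production
Closure: [S' -> .S, S -> .bSA, S -> .b]


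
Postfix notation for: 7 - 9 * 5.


* has higher precedence, evaluate 9*5 first
Postfix: 7 9 5 * -


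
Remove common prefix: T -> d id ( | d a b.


Common prefix: 'd'
Factored: T -> d T', T' -> id ( | a b


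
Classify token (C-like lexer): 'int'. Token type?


Pattern: reserved word
Type: KEYWORD


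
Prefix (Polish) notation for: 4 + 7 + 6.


left-to-right (same/higher precedence on left): tree is (+ (+ 4 7) 6)
Prefix: + + 4 7 6


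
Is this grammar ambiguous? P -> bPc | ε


balanced b^n…c^n: each string has a unique parse
Unambiguous


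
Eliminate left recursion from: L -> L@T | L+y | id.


Left-recursive alternatives: L@T, L+y; non-recursive: id
Introduce L': L -> idL', L' -> @TL' | +yL' | ε


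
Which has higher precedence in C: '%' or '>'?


'%' is multiplicative (level 10); '>' is relational (level 7)
Higher level binds tighter
'%' has higher precedence than '>'


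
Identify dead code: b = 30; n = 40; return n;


b is assigned but never read
Dead: 'b = 30'


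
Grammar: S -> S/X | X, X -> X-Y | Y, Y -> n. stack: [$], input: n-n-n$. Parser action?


no handle on stack; shift 'n'
Action: shift


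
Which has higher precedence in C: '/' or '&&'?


'/' is multiplicative (level 10); '&&' is logical AND (level 2)
Higher level binds tighter
'/' has higher precedence than '&&'


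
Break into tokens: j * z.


Scan left to right, longest-match per lexeme
Tokens: ID(j), OP(*), ID(z)


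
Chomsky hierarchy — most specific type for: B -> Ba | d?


Left-linear: every RHS is a terminal or one nonterminal followed by a terminal
Classification: Type 3 (Regular)


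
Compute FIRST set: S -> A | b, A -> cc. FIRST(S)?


Per alternative of S: FIRST(A) = {c}; FIRST(b) = {b}
FIRST(S) = {b, c}


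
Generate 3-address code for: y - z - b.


Break into single-operator statements:
t1 = y - z
t2 = t1 - b


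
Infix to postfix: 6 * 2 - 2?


Left to right (same or higher precedence on left)
Postfix: 6 2 * 2 -


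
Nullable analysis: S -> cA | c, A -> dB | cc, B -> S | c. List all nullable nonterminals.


A nonterminal is nullable iff some alternative derives ε (directly, or every symbol in it is nullable)
Nullable: {}


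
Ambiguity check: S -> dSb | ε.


balanced d^n…b^n: each string has a unique parse
Unambiguous


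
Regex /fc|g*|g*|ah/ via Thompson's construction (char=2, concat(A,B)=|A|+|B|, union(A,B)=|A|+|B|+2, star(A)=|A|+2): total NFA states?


Syntax tree has 6 char leaf(s), 3 union(s), 2 star(s)
chars contribute 6×2 = 12; each union adds +2; each star adds +2
Total: 12 + 6 + 4 = 22 states


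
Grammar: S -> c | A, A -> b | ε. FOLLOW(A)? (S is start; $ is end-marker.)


$ ∈ FOLLOW(S). For each A -> αBβ: add FIRST(β)\{ε} to FOLLOW(B); if β nullable, add FOLLOW(A).
FOLLOW(A) = {$}


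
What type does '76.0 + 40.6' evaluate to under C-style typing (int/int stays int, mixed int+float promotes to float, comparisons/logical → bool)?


Operand types: float + float
Rule: mixed int/float promotes to float; int/int stays int
Result type: float


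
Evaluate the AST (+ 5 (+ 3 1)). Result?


Evaluate inner: (+ 3 1) = 4
Evaluate root: (+ 5 4) = 9
Result: 9


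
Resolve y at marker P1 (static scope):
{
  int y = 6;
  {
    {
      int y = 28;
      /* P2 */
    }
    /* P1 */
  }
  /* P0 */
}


P1's block does not declare y; resolves to the enclosing declaration at depth 0
y = 6


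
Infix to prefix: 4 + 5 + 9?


left-to-right (same/higher precedence on left): tree is (+ (+ 4 5) 9)
Prefix: + + 4 5 9


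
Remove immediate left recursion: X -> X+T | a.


Left-recursive alternatives: X+T; non-recursive: a
Introduce X': X -> aX', X' -> +TX' | ε


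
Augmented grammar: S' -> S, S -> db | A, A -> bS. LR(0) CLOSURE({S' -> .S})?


Start: S' -> .S
For each item with dot before a nonterminal B, add B -> .γ for every B-production
Closure: [S' -> .S, S -> .db, S -> .A, A -> .bS]


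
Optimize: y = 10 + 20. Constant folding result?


10 + 20 = 30 at compile time
Optimized: y = 30


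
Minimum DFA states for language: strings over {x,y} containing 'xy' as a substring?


KMP-style automaton: 2 progress states + 1 absorbing accept = 3
Minimal DFA: 3 states


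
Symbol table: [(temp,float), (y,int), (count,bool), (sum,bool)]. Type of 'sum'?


Lookup 'sum' → type bool


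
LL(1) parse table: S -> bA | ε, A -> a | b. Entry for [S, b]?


For [S, b]: 'b' ∈ FIRST(bA)
Entry: S -> bA


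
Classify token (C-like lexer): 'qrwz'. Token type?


Pattern: letter/underscore followed by alphanumerics, not a keyword
Type: IDENTIFIER


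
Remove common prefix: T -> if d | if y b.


Common prefix: 'if'
Factored: T -> if T', T' -> d | y b


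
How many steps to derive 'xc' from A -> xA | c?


Derivation: A => xA => xc
Steps: 2


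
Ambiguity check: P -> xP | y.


right-linear, alternatives start with distinct terminals 'x' vs 'y': unique leftmost derivation
Unambiguous


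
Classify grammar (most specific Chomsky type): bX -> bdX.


LHS has context (more than one symbol) and |LHS| ≤ |RHS|
Classification: Type 1 (Context-Sensitive)


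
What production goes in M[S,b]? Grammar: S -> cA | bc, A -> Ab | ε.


For [S, b]: 'b' ∈ FIRST(bc)
Entry: S -> bc


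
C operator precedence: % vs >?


'%' is multiplicative (level 10); '>' is relational (level 7)
Higher level binds tighter
'%' has higher precedence than '>'


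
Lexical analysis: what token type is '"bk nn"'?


Pattern: double-quoted sequence
Type: STRING_LITERAL


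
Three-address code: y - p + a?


Break into single-operator statements:
t1 = y - p
t2 = t1 + a


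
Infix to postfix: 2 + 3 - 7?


Left to right (same or higher precedence on left)
Postfix: 2 3 + 7 -


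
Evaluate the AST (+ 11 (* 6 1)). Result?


Evaluate inner: (* 6 1) = 6
Evaluate root: (+ 11 6) = 17
Result: 17


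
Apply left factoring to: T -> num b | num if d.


Common prefix: 'num'
Factored: T -> num T', T' -> b | if d


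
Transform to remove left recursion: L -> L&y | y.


Left-recursive alternatives: L&y; non-recursive: y
Introduce L': L -> yL', L' -> &yL' | ε


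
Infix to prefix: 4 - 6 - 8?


left-to-right (same/higher precedence on left): tree is (- (- 4 6) 8)
Prefix: - - 4 6 8


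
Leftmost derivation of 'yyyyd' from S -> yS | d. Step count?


Derivation: S => yS => yyS => yyyS => yyyyS => yyyyd
Steps: 5


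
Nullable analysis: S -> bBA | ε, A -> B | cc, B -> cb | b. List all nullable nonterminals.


A nonterminal is nullable iff some alternative derives ε (directly, or every symbol in it is nullable)
Nullable: {S}


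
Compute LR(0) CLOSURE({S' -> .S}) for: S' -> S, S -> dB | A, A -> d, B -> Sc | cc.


Start: S' -> .S
For each item with dot before a nonterminal B, add B -> .γ for every B-production
Closure: [S' -> .S, S -> .dB, S -> .A, A -> .d]


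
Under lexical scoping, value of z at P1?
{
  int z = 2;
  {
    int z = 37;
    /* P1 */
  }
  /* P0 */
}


z declared in the same block as P1
z = 37


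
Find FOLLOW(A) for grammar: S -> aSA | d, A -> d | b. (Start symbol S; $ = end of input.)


$ ∈ FOLLOW(S). For each A -> αBβ: add FIRST(β)\{ε} to FOLLOW(B); if β nullable, add FOLLOW(A).
FOLLOW(A) = {$, b, d}


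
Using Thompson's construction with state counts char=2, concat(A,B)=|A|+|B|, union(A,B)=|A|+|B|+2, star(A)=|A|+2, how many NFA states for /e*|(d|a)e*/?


Syntax tree has 4 char leaf(s), 2 union(s), 2 star(s)
chars contribute 4×2 = 8; each union adds +2; each star adds +2
Total: 8 + 4 + 4 = 16 states


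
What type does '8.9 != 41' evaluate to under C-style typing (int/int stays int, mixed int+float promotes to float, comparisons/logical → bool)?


Operand types: float != int
Rule: comparison yields bool
Result type: bool


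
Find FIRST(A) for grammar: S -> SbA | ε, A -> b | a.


Per alternative of A: FIRST(b) = {b}; FIRST(a) = {a}
FIRST(A) = {a, b}


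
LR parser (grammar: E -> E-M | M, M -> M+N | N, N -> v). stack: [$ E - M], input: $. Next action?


handle 'E-M' on top; lookahead ∈ FOLLOW(E) = {-, $}
Action: reduce (E -> E-M)


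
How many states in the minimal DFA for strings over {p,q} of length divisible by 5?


Track length mod 5: states 0..4, accept at 0
Minimal DFA: 5 states


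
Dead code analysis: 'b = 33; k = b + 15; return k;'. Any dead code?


b is read by k's definition; k is returned
No dead code


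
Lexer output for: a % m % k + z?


Scan left to right, longest-match per lexeme
Tokens: ID(a), OP(%), ID(m), OP(%), ID(k), OP(+), ID(z)


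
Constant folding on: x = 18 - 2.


18 - 2 = 16 at compile time
Optimized: x = 16


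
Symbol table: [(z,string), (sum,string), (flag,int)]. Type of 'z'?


Lookup 'z' → type string


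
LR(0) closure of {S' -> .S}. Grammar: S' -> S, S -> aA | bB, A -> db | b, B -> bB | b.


Start: S' -> .S
For each item with dot before a nonterminal B, add B -> .γ for every B-production
Closure: [S' -> .S, S -> .aA, S -> .bB]


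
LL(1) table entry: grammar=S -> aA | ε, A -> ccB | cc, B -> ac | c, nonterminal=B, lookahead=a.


For [B, a]: 'a' ∈ FIRST(ac)
Entry: B -> ac


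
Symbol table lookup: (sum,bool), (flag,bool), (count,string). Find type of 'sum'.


Lookup 'sum' → type bool


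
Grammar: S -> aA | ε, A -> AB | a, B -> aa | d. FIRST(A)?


Per alternative of A: FIRST(AB) = {a}; FIRST(a) = {a}
FIRST(A) = {a}


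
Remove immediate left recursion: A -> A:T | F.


Left-recursive alternatives: A:T; non-recursive: F
Introduce A': A -> FA', A' -> :TA' | ε


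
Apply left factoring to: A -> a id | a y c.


Common prefix: 'a'
Factored: A -> a A', A' -> id | y c


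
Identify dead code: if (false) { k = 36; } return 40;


condition is constant false, so the whole block is unreachable
Dead: 'if (false) { k = 36; }'


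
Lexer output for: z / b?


Scan left to right, longest-match per lexeme
Tokens: ID(z), OP(/), ID(b)


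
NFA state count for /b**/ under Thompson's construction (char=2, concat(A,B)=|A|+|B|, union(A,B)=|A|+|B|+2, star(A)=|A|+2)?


Syntax tree has 1 char leaf(s), 0 union(s), 2 star(s)
chars contribute 1×2 = 2; each union adds +2; each star adds +2
Total: 2 + 0 + 4 = 6 states


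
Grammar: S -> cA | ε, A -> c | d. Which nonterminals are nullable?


A nonterminal is nullable iff some alternative derives ε (directly, or every symbol in it is nullable)
Nullable: {S}


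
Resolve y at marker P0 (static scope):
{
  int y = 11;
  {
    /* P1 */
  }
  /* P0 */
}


y declared in the same block as P0
y = 11


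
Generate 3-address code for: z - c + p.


Break into single-operator statements:
t1 = z - c
t2 = t1 + p


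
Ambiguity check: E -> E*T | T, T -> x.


precedence layered via separate nonterminal T: deterministic
Unambiguous


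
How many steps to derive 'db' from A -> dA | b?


Derivation: A => dA => db
Steps: 2


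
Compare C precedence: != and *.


'*' is multiplicative (level 10); '!=' is equality (level 6)
Higher level binds tighter
'*' has higher precedence than '!='


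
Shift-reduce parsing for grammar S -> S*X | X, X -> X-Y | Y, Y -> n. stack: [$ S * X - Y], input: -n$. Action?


handle 'X-Y' on top
Action: reduce (X -> X-Y)


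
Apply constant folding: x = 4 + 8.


4 + 8 = 12 at compile time
Optimized: x = 12


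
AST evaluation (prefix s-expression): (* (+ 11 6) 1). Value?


Evaluate inner: (+ 11 6) = 17
Evaluate root: (* 17 1) = 17
Result: 17


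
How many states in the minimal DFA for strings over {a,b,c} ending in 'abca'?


Track the longest suffix of input matching a prefix of 'abca': 5 classes (prefixes of length 0..4)
Minimal DFA: 5 states


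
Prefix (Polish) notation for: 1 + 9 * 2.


'*' binds tighter: tree is (+ 1 (* 9 2))
Prefix: + 1 * 9 2


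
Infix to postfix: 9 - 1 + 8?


Left to right (same or higher precedence on left)
Postfix: 9 1 - 8 +


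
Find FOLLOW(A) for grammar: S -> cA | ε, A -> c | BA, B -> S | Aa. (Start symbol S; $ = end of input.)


$ ∈ FOLLOW(S). For each A -> αBβ: add FIRST(β)\{ε} to FOLLOW(B); if β nullable, add FOLLOW(A).
FOLLOW(A) = {$, a, c}


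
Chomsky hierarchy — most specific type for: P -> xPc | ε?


Single nonterminal LHS, but x^n c^n is not regular
Classification: Type 2 (Context-Free)


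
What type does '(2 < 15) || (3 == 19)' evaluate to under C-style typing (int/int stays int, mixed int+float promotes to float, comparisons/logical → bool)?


Operand types: bool || bool
Rule: logical operators take bool operands and yield bool
Result type: bool


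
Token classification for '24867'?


Pattern: digits only
Type: INTEGER_LITERAL


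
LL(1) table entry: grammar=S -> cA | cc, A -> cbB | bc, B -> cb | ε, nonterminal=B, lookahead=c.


For [B, c]: 'c' ∈ FIRST(cb)
Entry: B -> cb


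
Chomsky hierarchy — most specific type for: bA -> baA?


LHS has context (more than one symbol) and |LHS| ≤ |RHS|
Classification: Type 1 (Context-Sensitive)


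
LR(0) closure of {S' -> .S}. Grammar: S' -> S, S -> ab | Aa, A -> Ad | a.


Start: S' -> .S
For each item with dot before a nonterminal B, add B -> .γ for every B-production
Closure: [S' -> .S, S -> .ab, S -> .Aa, A -> .Ad, A -> .a]


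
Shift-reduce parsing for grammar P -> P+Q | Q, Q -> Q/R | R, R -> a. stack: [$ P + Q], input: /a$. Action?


'/' can extend Q; shift to build Q -> Q/R
Action: shift


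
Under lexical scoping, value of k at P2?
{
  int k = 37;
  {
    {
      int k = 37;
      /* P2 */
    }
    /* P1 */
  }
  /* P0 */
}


k declared in the same block as P2
k = 37


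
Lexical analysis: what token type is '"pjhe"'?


Pattern: double-quoted sequence
Type: STRING_LITERAL


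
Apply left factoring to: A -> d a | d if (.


Common prefix: 'd'
Factored: A -> d A', A' -> a | if (


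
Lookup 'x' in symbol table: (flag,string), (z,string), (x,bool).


Lookup 'x' → type bool


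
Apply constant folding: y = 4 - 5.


4 - 5 = -1 at compile time
Optimized: y = -1


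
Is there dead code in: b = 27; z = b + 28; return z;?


b is read by z's definition; z is returned
No dead code


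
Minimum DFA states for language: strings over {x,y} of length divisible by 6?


Track length mod 6: states 0..5, accept at 0
Minimal DFA: 6 states


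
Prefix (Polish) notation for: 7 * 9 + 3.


left-to-right (same/higher precedence on left): tree is (+ (* 7 9) 3)
Prefix: + * 7 9 3


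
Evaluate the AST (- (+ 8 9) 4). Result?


Evaluate inner: (+ 8 9) = 17
Evaluate root: (- 17 4) = 13
Result: 13


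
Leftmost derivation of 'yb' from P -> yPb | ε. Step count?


Derivation: P => yPb => yb
Steps: 2


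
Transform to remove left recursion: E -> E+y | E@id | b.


Left-recursive alternatives: E+y, E@id; non-recursive: b
Introduce E': E -> bE', E' -> +yE' | @idE' | ε


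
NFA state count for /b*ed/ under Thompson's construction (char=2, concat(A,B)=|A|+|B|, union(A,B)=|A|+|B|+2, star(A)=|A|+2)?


Syntax tree has 3 char leaf(s), 0 union(s), 1 star(s)
chars contribute 3×2 = 6; each union adds +2; each star adds +2
Total: 6 + 0 + 2 = 8 states


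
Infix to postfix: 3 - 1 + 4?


Left to right (same or higher precedence on left)
Postfix: 3 1 - 4 +


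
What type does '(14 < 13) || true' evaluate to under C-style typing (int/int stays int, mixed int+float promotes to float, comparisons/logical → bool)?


Operand types: bool || bool
Rule: logical operators take bool operands and yield bool
Result type: bool


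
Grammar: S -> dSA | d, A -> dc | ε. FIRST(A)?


Per alternative of A: FIRST(dc) = {d}; FIRST(ε) = {ε}
FIRST(A) = {d, ε}


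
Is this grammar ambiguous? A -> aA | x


right-linear, alternatives start with distinct terminals 'a' vs 'x': unique leftmost derivation
Unambiguous


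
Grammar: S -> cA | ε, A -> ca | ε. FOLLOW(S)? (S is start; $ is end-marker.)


$ ∈ FOLLOW(S). For each A -> αBβ: add FIRST(β)\{ε} to FOLLOW(B); if β nullable, add FOLLOW(A).
FOLLOW(S) = {$}


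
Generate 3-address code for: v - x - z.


Break into single-operator statements:
t1 = v - x
t2 = t1 - z


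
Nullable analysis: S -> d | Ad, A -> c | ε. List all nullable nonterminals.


A nonterminal is nullable iff some alternative derives ε (directly, or every symbol in it is nullable)
Nullable: {A}


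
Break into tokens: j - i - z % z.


Scan left to right, longest-match per lexeme
Tokens: ID(j), OP(-), ID(i), OP(-), ID(z), OP(%), ID(z)


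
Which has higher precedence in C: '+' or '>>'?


'+' is additive (level 9); '>>' is shift (level 8)
Higher level binds tighter
'+' has higher precedence than '>>'


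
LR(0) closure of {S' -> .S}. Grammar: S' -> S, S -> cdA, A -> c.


Start: S' -> .S
For each item with dot before a nonterminal B, add B -> .γ for every B-production
Closure: [S' -> .S, S -> .cdA]


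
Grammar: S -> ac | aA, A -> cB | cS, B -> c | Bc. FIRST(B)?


Per alternative of B: FIRST(c) = {c}; FIRST(Bc) = {c}
FIRST(B) = {c}


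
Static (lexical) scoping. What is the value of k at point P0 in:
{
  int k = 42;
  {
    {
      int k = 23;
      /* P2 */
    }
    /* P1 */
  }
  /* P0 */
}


k declared in the same block as P0
k = 42


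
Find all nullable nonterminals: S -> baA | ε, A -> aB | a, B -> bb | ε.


A nonterminal is nullable iff some alternative derives ε (directly, or every symbol in it is nullable)
Nullable: {B, S}


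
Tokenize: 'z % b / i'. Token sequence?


Scan left to right, longest-match per lexeme
Tokens: ID(z), OP(%), ID(b), OP(/), ID(i)


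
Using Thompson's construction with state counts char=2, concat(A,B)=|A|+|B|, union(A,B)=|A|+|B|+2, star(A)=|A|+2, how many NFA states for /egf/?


Syntax tree has 3 char leaf(s), 0 union(s), 0 star(s)
chars contribute 3×2 = 6; each union adds +2; each star adds +2
Total: 6 + 0 + 0 = 6 states


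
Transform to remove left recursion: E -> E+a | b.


Left-recursive alternatives: E+a; non-recursive: b
Introduce E': E -> bE', E' -> +aE' | ε


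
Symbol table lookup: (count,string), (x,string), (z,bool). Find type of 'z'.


Lookup 'z' → type bool


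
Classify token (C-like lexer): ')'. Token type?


Pattern: delimiter/punctuation
Type: PUNCTUATION


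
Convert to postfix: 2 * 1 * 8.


Left to right (same or higher precedence on left)
Postfix: 2 1 * 8 *


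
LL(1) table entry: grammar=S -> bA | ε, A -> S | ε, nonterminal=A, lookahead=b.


For [A, b]: 'b' ∈ FIRST(S)
Entry: A -> S


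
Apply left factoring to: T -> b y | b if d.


Common prefix: 'b'
Factored: T -> b T', T' -> y | if d


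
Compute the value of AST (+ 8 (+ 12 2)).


Evaluate inner: (+ 12 2) = 14
Evaluate root: (+ 8 14) = 22
Result: 22


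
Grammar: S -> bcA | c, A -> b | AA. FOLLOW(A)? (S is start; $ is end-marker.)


$ ∈ FOLLOW(S). For each A -> αBβ: add FIRST(β)\{ε} to FOLLOW(B); if β nullable, add FOLLOW(A).
FOLLOW(A) = {$, b}


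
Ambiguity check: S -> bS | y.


right-linear, alternatives start with distinct terminals 'b' vs 'y': unique leftmost derivation
Unambiguous


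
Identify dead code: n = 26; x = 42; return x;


n is assigned but never read
Dead: 'n = 26'


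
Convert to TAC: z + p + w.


Break into single-operator statements:
t1 = z + p
t2 = t1 + w


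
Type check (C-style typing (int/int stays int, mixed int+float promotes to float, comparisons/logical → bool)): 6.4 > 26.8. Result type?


Operand types: float > float
Rule: comparison yields bool
Result type: bool


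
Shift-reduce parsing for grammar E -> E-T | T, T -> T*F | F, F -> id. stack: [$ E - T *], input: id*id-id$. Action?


no handle; shift 'id'
Action: shift


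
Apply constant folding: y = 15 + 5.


15 + 5 = 20 at compile time
Optimized: y = 20


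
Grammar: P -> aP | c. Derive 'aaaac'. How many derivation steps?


Derivation: P => aP => aaP => aaaP => aaaaP => aaaac
Steps: 5


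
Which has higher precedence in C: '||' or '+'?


'+' is additive (level 9); '||' is logical OR (level 1)
Higher level binds tighter
'+' has higher precedence than '||'


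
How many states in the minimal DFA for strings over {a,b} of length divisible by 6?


Track length mod 6: states 0..5, accept at 0
Minimal DFA: 6 states


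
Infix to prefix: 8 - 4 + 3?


left-to-right (same/higher precedence on left): tree is (+ (- 8 4) 3)
Prefix: + - 8 4 3


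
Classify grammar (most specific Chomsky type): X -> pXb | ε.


Single nonterminal LHS, but p^n b^n is not regular
Classification: Type 2 (Context-Free)


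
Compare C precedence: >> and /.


'/' is multiplicative (level 10); '>>' is shift (level 8)
Higher level binds tighter
'/' has higher precedence than '>>'


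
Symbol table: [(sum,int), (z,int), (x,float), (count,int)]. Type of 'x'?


Lookup 'x' → type float


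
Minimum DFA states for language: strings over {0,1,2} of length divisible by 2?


Track length mod 2: states 0..1, accept at 0
Minimal DFA: 2 states


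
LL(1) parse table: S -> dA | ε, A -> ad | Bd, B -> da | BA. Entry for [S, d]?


For [S, d]: 'd' ∈ FIRST(dA)
Entry: S -> dA


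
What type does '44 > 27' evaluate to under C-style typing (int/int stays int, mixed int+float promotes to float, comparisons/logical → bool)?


Operand types: int > int
Rule: comparison yields bool
Result type: bool


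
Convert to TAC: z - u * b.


Break into single-operator statements:
t1 = u * b
t2 = z - t1


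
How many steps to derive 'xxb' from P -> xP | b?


Derivation: P => xP => xxP => xxb
Steps: 3


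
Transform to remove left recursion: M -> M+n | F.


Left-recursive alternatives: M+n; non-recursive: F
Introduce M': M -> FM', M' -> +nM' | ε


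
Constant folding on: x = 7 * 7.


7 * 7 = 49 at compile time
Optimized: x = 49


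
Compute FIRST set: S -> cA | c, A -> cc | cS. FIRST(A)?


Per alternative of A: FIRST(cc) = {c}; FIRST(cS) = {c}
FIRST(A) = {c}


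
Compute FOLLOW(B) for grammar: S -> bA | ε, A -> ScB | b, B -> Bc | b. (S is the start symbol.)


$ ∈ FOLLOW(S). For each A -> αBβ: add FIRST(β)\{ε} to FOLLOW(B); if β nullable, add FOLLOW(A).
FOLLOW(B) = {$, c}


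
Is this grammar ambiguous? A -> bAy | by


balanced b^n…y^n: each string has a unique parse
Unambiguous


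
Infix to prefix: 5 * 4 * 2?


left-to-right (same/higher precedence on left): tree is (* (* 5 4) 2)
Prefix: * * 5 4 2


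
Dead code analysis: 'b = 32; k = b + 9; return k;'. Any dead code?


b is read by k's definition; k is returned
No dead code


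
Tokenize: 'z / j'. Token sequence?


Scan left to right, longest-match per lexeme
Tokens: ID(z), OP(/), ID(j)


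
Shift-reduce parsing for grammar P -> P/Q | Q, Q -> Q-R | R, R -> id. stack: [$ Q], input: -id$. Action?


shift '-' to continue Q -> Q-R
Action: shift


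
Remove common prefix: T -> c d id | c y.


Common prefix: 'c'
Factored: T -> c T', T' -> d id | y


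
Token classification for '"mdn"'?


Pattern: double-quoted sequence
Type: STRING_LITERAL


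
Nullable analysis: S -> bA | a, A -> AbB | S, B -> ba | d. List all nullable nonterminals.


A nonterminal is nullable iff some alternative derives ε (directly, or every symbol in it is nullable)
Nullable: {}


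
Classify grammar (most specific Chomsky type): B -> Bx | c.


Left-linear: every RHS is a terminal or one nonterminal followed by a terminal
Classification: Type 3 (Regular)


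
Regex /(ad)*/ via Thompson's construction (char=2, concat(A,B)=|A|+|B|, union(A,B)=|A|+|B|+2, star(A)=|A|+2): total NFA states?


Syntax tree has 2 char leaf(s), 0 union(s), 1 star(s)
chars contribute 2×2 = 4; each union adds +2; each star adds +2
Total: 4 + 0 + 2 = 6 states


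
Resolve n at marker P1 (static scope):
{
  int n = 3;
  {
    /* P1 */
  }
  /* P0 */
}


P1's block does not declare n; resolves to the enclosing declaration at depth 0
n = 3


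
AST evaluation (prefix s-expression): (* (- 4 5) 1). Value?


Evaluate inner: (- 4 5) = -1
Evaluate root: (* -1 1) = -1
Result: -1


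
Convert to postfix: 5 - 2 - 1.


Left to right (same or higher precedence on left)
Postfix: 5 2 - 1 -


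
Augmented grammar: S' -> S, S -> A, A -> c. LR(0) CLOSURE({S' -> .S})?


Start: S' -> .S
For each item with dot before a nonterminal B, add B -> .γ for every B-production
Closure: [S' -> .S, S -> .A, A -> .c]


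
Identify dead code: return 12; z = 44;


statement follows a return and is unreachable
Dead: 'z = 44'


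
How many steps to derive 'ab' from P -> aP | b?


Derivation: P => aP => ab
Steps: 2


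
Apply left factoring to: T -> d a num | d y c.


Common prefix: 'd'
Factored: T -> d T', T' -> a num | y c


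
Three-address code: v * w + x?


Break into single-operator statements:
t1 = v * w
t2 = t1 + x


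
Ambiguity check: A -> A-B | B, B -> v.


precedence layered via separate nonterminal B: deterministic
Unambiguous


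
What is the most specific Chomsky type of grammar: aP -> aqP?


LHS has context (more than one symbol) and |LHS| ≤ |RHS|
Classification: Type 1 (Context-Sensitive)


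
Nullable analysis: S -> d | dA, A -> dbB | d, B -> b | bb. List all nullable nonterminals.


A nonterminal is nullable iff some alternative derives ε (directly, or every symbol in it is nullable)
Nullable: {}


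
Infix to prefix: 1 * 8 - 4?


left-to-right (same/higher precedence on left): tree is (- (* 1 8) 4)
Prefix: - * 1 8 4


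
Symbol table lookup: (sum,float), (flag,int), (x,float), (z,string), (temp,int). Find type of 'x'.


Lookup 'x' → type float


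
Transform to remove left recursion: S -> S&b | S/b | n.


Left-recursive alternatives: S&b, S/b; non-recursive: n
Introduce S': S -> nS', S' -> &bS' | /bS' | ε


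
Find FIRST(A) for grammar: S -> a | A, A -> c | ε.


Per alternative of A: FIRST(c) = {c}; FIRST(ε) = {ε}
FIRST(A) = {c, ε}


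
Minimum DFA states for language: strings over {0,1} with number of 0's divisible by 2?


Track (count of 0) mod 2: states 0..1, accept at 0
Minimal DFA: 2 states


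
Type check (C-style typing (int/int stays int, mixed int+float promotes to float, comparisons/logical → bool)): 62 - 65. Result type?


Operand types: int - int
Rule: mixed int/float promotes to float; int/int stays int
Result type: int


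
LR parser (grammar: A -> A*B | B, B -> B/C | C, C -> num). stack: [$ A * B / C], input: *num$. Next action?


handle 'B/C' on top
Action: reduce (B -> B/C)


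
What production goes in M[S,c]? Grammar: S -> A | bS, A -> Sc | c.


For [S, c]: 'c' ∈ FIRST(A)
Entry: S -> A


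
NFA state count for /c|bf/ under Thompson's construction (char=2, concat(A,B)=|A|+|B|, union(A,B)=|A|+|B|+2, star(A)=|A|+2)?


Syntax tree has 3 char leaf(s), 1 union(s), 0 star(s)
chars contribute 3×2 = 6; each union adds +2; each star adds +2
Total: 6 + 2 + 0 = 8 states


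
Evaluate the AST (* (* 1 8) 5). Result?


Evaluate inner: (* 1 8) = 8
Evaluate root: (* 8 5) = 40
Result: 40


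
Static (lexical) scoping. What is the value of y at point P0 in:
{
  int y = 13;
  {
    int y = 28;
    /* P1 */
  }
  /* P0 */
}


y declared in the same block as P0
y = 13
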